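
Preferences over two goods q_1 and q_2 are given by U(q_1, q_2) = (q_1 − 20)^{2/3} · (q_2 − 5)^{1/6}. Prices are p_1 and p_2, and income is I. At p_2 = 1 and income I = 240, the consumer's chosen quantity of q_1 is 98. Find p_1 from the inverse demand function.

p_1 = 2

MRS = 4·(q_2−5)/(q_1−20). Tangency with p_1/p_2 gives q_2−5 = (1/4)·(p_1/p_2)·(q_1−20).
Substituting into the budget: q_1* = 20 + 0.8·(I − 20·p_1 − 5·p_2)/p_1, and q_2* = 5 + 0.2·(…)/p_2.
Set q_1* = 98 in the demand function and solve for p_1: p_1 = 2.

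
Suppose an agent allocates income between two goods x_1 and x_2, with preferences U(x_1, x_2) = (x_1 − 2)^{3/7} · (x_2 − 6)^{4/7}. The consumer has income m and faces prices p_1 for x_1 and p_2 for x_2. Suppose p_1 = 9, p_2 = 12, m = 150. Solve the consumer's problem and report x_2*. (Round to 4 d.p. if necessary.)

x_2* = 8.8571

This is Cobb-Douglas in (x_1−2, x_2−6): tangency gives 3/7·p_2·(x_2−6) = 4/7·p_1·(x_1−2).
Substituting into the budget: x_1* = 2 + 3/7·(m − 2·p_1 − 6·p_2)/p_1, and x_2* = 6 + 4/7·(…)/p_2.
Discretionary income = 150 − 2·9 − 6·12 = 60; x_2* = 6 + 4/7·60/12 = 8.8571.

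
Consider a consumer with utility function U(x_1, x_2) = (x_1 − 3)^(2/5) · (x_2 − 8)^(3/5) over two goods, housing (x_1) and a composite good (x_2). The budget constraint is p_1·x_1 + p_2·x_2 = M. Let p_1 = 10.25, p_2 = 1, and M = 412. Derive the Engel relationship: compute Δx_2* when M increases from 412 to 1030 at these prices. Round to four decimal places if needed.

This is Cobb-Douglas in (x_1−3, x_2−8): tangency gives 0.4·p_2·(x_2−8) = 0.6·p_1·(x_1−3).
Substituting into the budget: x_1* = 3 + 0.4·(M − 3·p_1 − 8·p_2)/p_1, and x_2* = 8 + 0.6·(…)/p_2.
Discretionary income = 412 − 3·10.25 − 8·1 = 373.25; x_2* = 8 + 0.6·373.25/1 = 231.95.
At M' = 1030: x_2* = 602.75. Change: 602.75 − 231.95 = 370.8.

Δx_2* = 370.8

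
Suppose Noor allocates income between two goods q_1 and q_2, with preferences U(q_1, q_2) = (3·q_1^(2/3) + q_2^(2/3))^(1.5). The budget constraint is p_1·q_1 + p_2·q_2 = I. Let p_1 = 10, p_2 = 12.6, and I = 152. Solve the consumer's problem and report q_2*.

MU_q_1 ∝ 3·q_1^(-1/3), MU_q_2 ∝ q_2^(-1/3), so MRS = 3·(q_2/q_1)^(1/3) = p_1/p_2.
Hence q_2/q_1 = ((1/3)·p_1/p_2)^(1/(1/3)), i.e. raised to the 3 power.
Substitute q_2 = (q_2/q_1)·q_1 into the budget: q_1* = I/(p_1 + p_2·(q_2/q_1)).
Numerically q_2/q_1 = 0.018515, so q_1* = 152/(10 + 12.6·0.018515) = 14.8535 and q_2* = 0.018515·14.8535 = 0.275.

q_2* = 0.275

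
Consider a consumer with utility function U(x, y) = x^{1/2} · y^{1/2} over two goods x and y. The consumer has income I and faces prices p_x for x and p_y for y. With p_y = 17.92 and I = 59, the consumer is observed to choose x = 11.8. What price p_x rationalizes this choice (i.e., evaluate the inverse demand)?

Tangency: MRS = y/x = p_x/p_y.
Rearranging, p_y·y = p_x·x. Substituting into the budget gives p_x·x·(1 + 1) = I.
Demand: x*(p_x,p_y,I) = 0.5·I/p_x and y* = 0.5·I/p_y.
Set x* = 11.8 in the demand function and solve for p_x: p_x = 2.5.

p_x = 2.5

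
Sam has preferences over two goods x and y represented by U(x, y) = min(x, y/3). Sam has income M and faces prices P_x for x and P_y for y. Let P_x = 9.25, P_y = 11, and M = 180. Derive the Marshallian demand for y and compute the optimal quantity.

y* = 12.7811

Leontief preferences: the optimum is at the kink where x/1 = y/3, i.e. y = 3·x.
Budget: P_x·x + P_y·3·x = M, so (P_x + 3·P_y)·x = M.
Demand: x*(P_x,P_y,M) = M/(P_x + 3·P_y), y* = 3·M/(P_x + 3·P_y).
Here 9.25 + 3·11 = 42.25, giving y* = 12.7811.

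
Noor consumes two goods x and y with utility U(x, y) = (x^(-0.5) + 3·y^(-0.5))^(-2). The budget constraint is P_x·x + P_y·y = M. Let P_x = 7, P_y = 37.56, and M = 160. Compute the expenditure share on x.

share on x = 0.2154

MU_x ∝ x^(-1.5), MU_y ∝ 3·y^(-1.5), so MRS = (1/3)·(y/x)^(1.5) = P_x/P_y.
Hence y/x = (3·P_x/P_y)^(1/(1.5)), i.e. raised to the 2/3 power.
Substitute y = (y/x)·x into the budget: x* = M/(P_x + P_y·(y/x)).
Numerically y/x = 0.678676, so x* = 160/(7 + 37.56·0.678676) = 4.9244 and y* = 0.678676·4.9244 = 3.3421.
Expenditure on x: 7·4.9244 = 34.471; share = 0.2154.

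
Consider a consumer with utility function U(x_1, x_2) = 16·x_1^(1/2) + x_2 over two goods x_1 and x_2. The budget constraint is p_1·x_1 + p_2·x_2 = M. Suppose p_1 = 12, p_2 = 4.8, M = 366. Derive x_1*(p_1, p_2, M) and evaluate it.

Set MRS = p_1/p_2: 8·x_1^(−1/2) = p_1/p_2.
Thus x_1* = (8·p_2/p_1)² — independent of M — with the rest of income spent on x_2.
Plugging in: x_1* = (8·4.8/12)² = 10.24.

x_1* = 10.24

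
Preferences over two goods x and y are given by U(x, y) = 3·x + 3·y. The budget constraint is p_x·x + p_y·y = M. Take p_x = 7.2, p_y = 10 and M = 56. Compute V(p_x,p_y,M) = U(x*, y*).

V = 23.3333

Linear utility — the consumer picks whichever good has higher MU/price: 3/7.2 = 0.4167 vs 3/10 = 0.3.
x gives more utility per dollar, so spend all income on x: x* = M/p_x, y* = 0.
Numerically: x* = 7.7778, y* = 0.
Utility at the optimum: U(7.7778, 0) = 23.3333.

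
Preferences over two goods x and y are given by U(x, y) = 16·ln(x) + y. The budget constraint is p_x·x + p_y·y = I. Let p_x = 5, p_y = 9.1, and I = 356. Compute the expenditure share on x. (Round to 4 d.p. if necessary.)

Set MRS = p_x/p_y: (16/x)/1 = p_x/p_y.
So x*(p_x,p_y) = 16·p_y/p_x, independent of income; and y* = (I − 16·p_y)/p_y.
At the given prices: x* = 16·9.1/5 = 29.12, and y* = 23.1209.
Expenditure on x: 5·29.12 = 145.6; share = 0.409.

share on x = 0.409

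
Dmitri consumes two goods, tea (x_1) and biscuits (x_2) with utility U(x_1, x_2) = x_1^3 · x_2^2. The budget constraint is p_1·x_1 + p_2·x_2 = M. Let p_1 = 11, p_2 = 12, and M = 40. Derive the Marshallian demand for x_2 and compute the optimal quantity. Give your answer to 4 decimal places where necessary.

Tangency: MRS = (3/2)·x_2/x_1 = p_1/p_2.
So 3·p_2·x_2 = 2·p_1·x_1; combined with the budget, a share 0.6 of income goes to x_1.
Demand: x_1*(p_1,p_2,M) = 0.6·M/p_1 and x_2* = 0.4·M/p_2.
At p_1=11, p_2=12, M=40: x_2* = 0.4·40/12 = 1.3333.

x_2* = 1.3333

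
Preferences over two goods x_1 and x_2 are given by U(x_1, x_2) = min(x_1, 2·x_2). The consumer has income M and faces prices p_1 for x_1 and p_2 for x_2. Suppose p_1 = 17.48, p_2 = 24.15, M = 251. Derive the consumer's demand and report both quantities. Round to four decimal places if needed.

x_1* = 8.4926, x_2* = 4.2463

Leontief preferences: the optimum is at the kink where x_1/2 = x_2/1, i.e. x_2 = (1/2)·x_1.
Budget: p_1·x_1 + p_2·(1/2)·x_1 = M, so (2·p_1 + p_2)·x_1 = 2·M.
Demand: x_1*(p_1,p_2,M) = 2·M/(2·p_1 + p_2), x_2* = M/(2·p_1 + p_2).
Here 2·17.48 + 24.15 = 59.11, giving x_1* = 8.4926 and x_2* = 4.2463.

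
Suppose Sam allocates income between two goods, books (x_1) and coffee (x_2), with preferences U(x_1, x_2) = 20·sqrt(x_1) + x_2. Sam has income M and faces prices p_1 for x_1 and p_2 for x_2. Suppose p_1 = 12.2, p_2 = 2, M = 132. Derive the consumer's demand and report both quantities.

x_1* = 2.6874, x_2* = 49.6066

Set MRS = p_1/p_2: 10·x_1^(−1/2) = p_1/p_2.
Thus x_1* = (10·p_2/p_1)² — independent of M — with the rest of income spent on x_2.
Plugging in: x_1* = (10·2/12.2)² = 2.6874, x_2* = 49.6066.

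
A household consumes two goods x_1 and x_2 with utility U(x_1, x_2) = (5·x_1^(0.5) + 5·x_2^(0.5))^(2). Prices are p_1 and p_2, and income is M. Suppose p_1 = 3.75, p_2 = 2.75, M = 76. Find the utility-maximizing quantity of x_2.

x_2* = 15.9441

With the ratio pinned down, the budget gives x_1* = M/(p_1 + p_2·(x_2/x_1)) and x_2* = (x_2/x_1)·x_1*.
Numerically x_2/x_1 = 1.859504, so x_1* = 76/(3.75 + 2.75·1.859504) = 8.5744 and x_2* = 1.859504·8.5744 = 15.9441.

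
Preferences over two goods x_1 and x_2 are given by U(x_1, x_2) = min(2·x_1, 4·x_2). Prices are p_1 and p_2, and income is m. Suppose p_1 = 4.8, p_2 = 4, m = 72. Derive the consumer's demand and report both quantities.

Demand: x_1*(p_1,p_2,m) = 4·m/(4·p_1 + 2·p_2), x_2* = 2·m/(4·p_1 + 2·p_2).
Here 4·4.8 + 2·4 = 27.2, giving x_1* = 10.5882 and x_2* = 5.2941.

x_1* = 10.5882, x_2* = 5.2941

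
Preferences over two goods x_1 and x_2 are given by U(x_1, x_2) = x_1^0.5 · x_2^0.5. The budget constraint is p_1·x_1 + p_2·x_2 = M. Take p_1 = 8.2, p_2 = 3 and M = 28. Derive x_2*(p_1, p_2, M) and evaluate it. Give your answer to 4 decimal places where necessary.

x_2* = 4.6667

The MRS is x_2/x_1. Set MRS = p_1/p_2.
Rearranging, p_2·x_2 = p_1·x_1. Substituting into the budget gives p_1·x_1·(1 + 1) = M.
Demand: x_1*(p_1,p_2,M) = 0.5·M/p_1 and x_2* = 0.5·M/p_2.
At p_1=8.2, p_2=3, M=28: x_2* = 0.5·28/3 = 4.6667.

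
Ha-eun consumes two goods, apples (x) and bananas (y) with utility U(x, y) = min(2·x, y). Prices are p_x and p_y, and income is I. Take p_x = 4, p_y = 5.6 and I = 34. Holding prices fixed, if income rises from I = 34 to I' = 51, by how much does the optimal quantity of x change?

Δx* = 1.1184

With perfect complements, no substitution: consume in ratio x:y = 1:2.
Budget: p_x·x + p_y·2·x = I, so (p_x + 2·p_y)·x = I.
Demand: x*(p_x,p_y,I) = I/(p_x + 2·p_y), y* = 2·I/(p_x + 2·p_y).
Here 4 + 2·5.6 = 15.2, giving x* = 2.2368.
At I' = 51: x* = 3.3553. Change: 3.3553 − 2.2368 = 1.1184.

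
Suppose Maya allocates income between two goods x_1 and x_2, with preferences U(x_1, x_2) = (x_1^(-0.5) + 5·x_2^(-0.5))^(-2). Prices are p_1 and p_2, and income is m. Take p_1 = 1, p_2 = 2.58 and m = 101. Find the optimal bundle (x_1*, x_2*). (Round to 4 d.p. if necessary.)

x_1* = 20.1581, x_2* = 31.3341

MRS = MU_x_1/MU_x_2 = (1/5)·(x_2/x_1)^(1.5). Set equal to p_1/p_2.
Solve for the ratio: x_2/x_1 = [5·p_1/p_2]^(2/3).
With the ratio pinned down, the budget gives x_1* = m/(p_1 + p_2·(x_2/x_1)) and x_2* = (x_2/x_1)·x_1*.
Numerically x_2/x_1 = 1.554415, so x_1* = 101/(1 + 2.58·1.554415) = 20.1581 and x_2* = 1.554415·20.1581 = 31.3341.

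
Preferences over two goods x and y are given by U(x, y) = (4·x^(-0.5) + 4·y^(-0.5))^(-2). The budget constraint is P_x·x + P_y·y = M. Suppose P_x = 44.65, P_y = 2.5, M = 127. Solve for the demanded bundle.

x* = 2.0573, y* = 14.0567

From the CES first-order condition, (y/x)^(1.5) = P_x/P_y.
Hence y/x = (P_x/P_y)^(1/(1.5)), i.e. raised to the 2/3 power.
With the ratio pinned down, the budget gives x* = M/(P_x + P_y·(y/x)) and y* = (y/x)·x*.
Numerically y/x = 6.832626, so x* = 127/(44.65 + 2.5·6.832626) = 2.0573 and y* = 6.832626·2.0573 = 14.0567.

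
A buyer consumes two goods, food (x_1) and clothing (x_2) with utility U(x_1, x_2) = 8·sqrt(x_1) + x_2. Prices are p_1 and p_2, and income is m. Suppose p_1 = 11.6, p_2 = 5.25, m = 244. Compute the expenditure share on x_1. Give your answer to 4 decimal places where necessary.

share on x_1 = 0.1558

Set MRS = p_1/p_2: 4·x_1^(−1/2) = p_1/p_2.
Solve: √x_1 = 4·p_2/p_1, so x_1*(p_1,p_2) = (4·p_2/p_1)², and x_2* = (m − p_1·x_1*)/p_2.
Plugging in: x_1* = (4·5.25/11.6)² = 3.2773, x_2* = 39.2348.
Expenditure on x_1: 11.6·3.2773 = 38.0172; share = 0.1558.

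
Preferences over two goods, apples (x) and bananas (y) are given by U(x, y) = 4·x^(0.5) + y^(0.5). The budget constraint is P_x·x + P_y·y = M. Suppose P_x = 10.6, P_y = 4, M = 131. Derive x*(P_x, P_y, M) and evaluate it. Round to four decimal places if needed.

x* = 10.6025

From the CES first-order condition, 4·(y/x)^(0.5) = P_x/P_y.
Solve for the ratio: y/x = [(1/4)·P_x/P_y]^(2).
With the ratio pinned down, the budget gives x* = M/(P_x + P_y·(y/x)) and y* = (y/x)·x*.
Numerically y/x = 0.438906, so x* = 131/(10.6 + 4·0.438906) = 10.6025.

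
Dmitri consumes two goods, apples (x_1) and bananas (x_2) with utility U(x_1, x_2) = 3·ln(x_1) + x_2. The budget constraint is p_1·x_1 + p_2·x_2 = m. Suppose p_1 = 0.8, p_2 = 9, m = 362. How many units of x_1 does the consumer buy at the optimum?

x_1* = 33.75

MU_x_1 = 3/x_1, MU_x_2 = 1. Tangency: 3/x_1 = p_1/p_2.
So x_1*(p_1,p_2) = 3·p_2/p_1, independent of income; and x_2* = (m − 3·p_2)/p_2.
At the given prices: x_1* = 3·9/0.8 = 33.75.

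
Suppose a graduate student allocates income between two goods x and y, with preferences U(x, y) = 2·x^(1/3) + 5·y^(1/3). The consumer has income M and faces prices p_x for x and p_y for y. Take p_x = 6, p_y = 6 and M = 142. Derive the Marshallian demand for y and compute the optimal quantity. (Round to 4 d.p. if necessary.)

MRS = MU_x/MU_y = (2/5)·(y/x)^(2/3). Set equal to p_x/p_y.
Hence y/x = ((5/2)·p_x/p_y)^(1/(2/3)), i.e. raised to the 1.5 power.
With the ratio pinned down, the budget gives x* = M/(p_x + p_y·(y/x)) and y* = (y/x)·x*.
Numerically y/x = 3.952847, so x* = 142/(6 + 6·3.952847) = 4.7784 and y* = 3.952847·4.7784 = 18.8883.

y* = 18.8883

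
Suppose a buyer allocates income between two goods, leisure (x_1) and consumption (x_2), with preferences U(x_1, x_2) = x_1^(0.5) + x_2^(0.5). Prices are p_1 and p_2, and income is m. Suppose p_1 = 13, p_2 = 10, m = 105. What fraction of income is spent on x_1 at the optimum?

MRS = MU_x_1/MU_x_2 = (x_2/x_1)^(0.5). Set equal to p_1/p_2.
Hence x_2/x_1 = (p_1/p_2)^(1/(0.5)), i.e. raised to the 2 power.
Substitute x_2 = (x_2/x_1)·x_1 into the budget: x_1* = m/(p_1 + p_2·(x_2/x_1)).
Numerically x_2/x_1 = 1.69, so x_1* = 105/(13 + 10·1.69) = 3.5117 and x_2* = 1.69·3.5117 = 5.9348.
Expenditure on x_1: 13·3.5117 = 45.6522; share = 0.4348.

share on x_1 = 0.4348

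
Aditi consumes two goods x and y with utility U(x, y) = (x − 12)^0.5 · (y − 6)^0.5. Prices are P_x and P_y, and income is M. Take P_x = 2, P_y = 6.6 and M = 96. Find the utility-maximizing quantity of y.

y* = 8.4545

Let x' = x−12, y' = y−6. MRS = y'/x' = P_x/P_y.
Substituting into the budget: x* = 12 + 0.5·(M − 12·P_x − 6·P_y)/P_x, and y* = 6 + 0.5·(…)/P_y.
Discretionary income = 96 − 12·2 − 6·6.6 = 32.4; y* = 6 + 0.5·32.4/6.6 = 8.4545.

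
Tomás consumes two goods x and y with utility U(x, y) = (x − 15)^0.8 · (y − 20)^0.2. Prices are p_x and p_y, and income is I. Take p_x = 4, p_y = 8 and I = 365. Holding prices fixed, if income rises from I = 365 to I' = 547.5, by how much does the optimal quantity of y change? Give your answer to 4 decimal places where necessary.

Δy* = 4.5625

This is Cobb-Douglas in (x−15, y−20): tangency gives 0.8·p_y·(y−20) = 0.2·p_x·(x−15).
After buying the subsistence bundle (15, 20), a share 0.8 of the remaining income goes to x: x* = 15 + 0.8·(I − 15p_x − 20p_y)/p_x.
Discretionary income = 365 − 15·4 − 20·8 = 145; y* = 20 + 0.2·145/8 = 23.625.
At I' = 547.5: y* = 28.1875. Change: 28.1875 − 23.625 = 4.5625.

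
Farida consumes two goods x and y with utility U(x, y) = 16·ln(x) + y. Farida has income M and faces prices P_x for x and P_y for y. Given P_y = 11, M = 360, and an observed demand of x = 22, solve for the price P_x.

P_x = 8

Set MRS = P_x/P_y: (16/x)/1 = P_x/P_y.
So x*(P_x,P_y) = 16·P_y/P_x, independent of income; and y* = (M − 16·P_y)/P_y.
Set x* = 22 in the demand function and solve for P_x: P_x = 8.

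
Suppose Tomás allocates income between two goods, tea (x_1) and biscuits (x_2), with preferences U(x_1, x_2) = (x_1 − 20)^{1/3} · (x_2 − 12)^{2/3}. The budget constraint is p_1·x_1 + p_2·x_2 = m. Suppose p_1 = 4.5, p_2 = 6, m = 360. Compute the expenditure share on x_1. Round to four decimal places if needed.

After buying the subsistence bundle (20, 12), a share 1/3 of the remaining income goes to x_1: x_1* = 20 + 1/3·(m − 20p_1 − 12p_2)/p_1.
Discretionary income = 360 − 20·4.5 − 12·6 = 198; x_1* = 20 + 1/3·198/4.5 = 34.6667; x_2* = 12 + 2/3·198/6 = 34.
Expenditure on x_1: 4.5·34.6667 = 156; share = 0.4333.

share on x_1 = 0.4333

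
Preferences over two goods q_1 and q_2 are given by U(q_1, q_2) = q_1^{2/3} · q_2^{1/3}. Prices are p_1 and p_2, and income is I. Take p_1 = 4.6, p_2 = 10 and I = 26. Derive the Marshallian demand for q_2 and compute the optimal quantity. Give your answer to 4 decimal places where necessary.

MU_q_1/MU_q_2 = (2/3·q_2)/(1/3·q_1); tangency sets this equal to p_1/p_2.
So 2/3·p_2·q_2 = 1/3·p_1·q_1; combined with the budget, a share 2/3 of income goes to q_1.
Demand: q_1*(p_1,p_2,I) = 2/3·I/p_1 and q_2* = 1/3·I/p_2.
At p_1=4.6, p_2=10, I=26: q_2* = 1/3·26/10 = 0.8667.

q_2* = 0.8667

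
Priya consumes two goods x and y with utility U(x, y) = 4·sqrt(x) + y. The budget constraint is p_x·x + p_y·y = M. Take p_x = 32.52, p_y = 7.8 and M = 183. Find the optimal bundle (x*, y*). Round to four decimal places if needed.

x* = 0.2301, y* = 22.5021

Utility is quasi-linear in y; the FOC for x is 2/√x = p_x/p_y.
Thus x* = (2·p_y/p_x)² — independent of M — with the rest of income spent on y.
Plugging in: x* = (2·7.8/32.52)² = 0.2301, y* = 22.5021.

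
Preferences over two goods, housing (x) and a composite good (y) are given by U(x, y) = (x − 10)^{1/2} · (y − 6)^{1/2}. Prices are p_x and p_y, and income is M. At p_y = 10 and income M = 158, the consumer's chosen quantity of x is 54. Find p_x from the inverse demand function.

p_x = 1

This is Cobb-Douglas in (x−10, y−6): tangency gives 0.5·p_y·(y−6) = 0.5·p_x·(x−10).
Substituting into the budget: x* = 10 + 0.5·(M − 10·p_x − 6·p_y)/p_x, and y* = 6 + 0.5·(…)/p_y.
Set x* = 54 in the demand function and solve for p_x: p_x = 1.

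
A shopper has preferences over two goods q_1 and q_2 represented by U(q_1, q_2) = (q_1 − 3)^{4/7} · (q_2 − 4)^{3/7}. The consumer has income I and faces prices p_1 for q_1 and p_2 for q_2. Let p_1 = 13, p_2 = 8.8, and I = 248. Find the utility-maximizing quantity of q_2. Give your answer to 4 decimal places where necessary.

This is Cobb-Douglas in (q_1−3, q_2−4): tangency gives 4/7·p_2·(q_2−4) = 3/7·p_1·(q_1−3).
After buying the subsistence bundle (3, 4), a share 4/7 of the remaining income goes to q_1: q_1* = 3 + 4/7·(I − 3p_1 − 4p_2)/p_1.
Discretionary income = 248 − 3·13 − 4·8.8 = 173.8; q_2* = 4 + 3/7·173.8/8.8 = 12.4643.

q_2* = 12.4643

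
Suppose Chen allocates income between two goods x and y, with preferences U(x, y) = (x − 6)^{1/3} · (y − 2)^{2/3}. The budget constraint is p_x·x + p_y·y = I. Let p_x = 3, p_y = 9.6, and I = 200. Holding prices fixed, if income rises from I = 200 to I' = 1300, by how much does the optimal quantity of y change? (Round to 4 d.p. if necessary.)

This is Cobb-Douglas in (x−6, y−2): tangency gives 1/3·p_y·(y−2) = 2/3·p_x·(x−6).
Substituting into the budget: x* = 6 + 1/3·(I − 6·p_x − 2·p_y)/p_x, and y* = 2 + 2/3·(…)/p_y.
Discretionary income = 200 − 6·3 − 2·9.6 = 162.8; y* = 2 + 2/3·162.8/9.6 = 13.3056.
At I' = 1300: y* = 89.6944. Change: 89.6944 − 13.3056 = 76.3889.

Δy* = 76.3889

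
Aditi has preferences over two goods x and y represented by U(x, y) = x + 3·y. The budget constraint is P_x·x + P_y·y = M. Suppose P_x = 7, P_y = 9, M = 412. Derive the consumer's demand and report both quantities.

x* = 0, y* = 45.7778

Linear utility — the consumer picks whichever good has higher MU/price: 1/7 = 0.1429 vs 3/9 = 0.3333.
y gives more utility per dollar, so spend all income on y: y* = M/P_y, x* = 0.
Numerically: x* = 0, y* = 45.7778.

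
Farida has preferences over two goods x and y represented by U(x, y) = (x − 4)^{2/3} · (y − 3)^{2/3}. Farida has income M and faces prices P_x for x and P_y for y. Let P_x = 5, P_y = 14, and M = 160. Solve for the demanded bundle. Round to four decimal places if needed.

Discretionary income = 160 − 4·5 − 3·14 = 98; x* = 4 + 0.5·98/5 = 13.8; y* = 3 + 0.5·98/14 = 6.5.

x* = 13.8, y* = 6.5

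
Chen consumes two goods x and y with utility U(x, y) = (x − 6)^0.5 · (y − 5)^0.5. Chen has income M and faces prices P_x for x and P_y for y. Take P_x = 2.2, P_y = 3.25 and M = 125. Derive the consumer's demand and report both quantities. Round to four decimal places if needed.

x* = 27.7159, y* = 19.7

Let x' = x−6, y' = y−5. MRS = y'/x' = P_x/P_y.
After buying the subsistence bundle (6, 5), a share 0.5 of the remaining income goes to x: x* = 6 + 0.5·(M − 6P_x − 5P_y)/P_x.
Discretionary income = 125 − 6·2.2 − 5·3.25 = 95.55; x* = 6 + 0.5·95.55/2.2 = 27.7159; y* = 5 + 0.5·95.55/3.25 = 19.7.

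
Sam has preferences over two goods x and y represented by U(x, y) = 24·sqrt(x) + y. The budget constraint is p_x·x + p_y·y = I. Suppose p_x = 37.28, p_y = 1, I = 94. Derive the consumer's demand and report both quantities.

x* = 0.1036, y* = 90.1373

Set MRS = p_x/p_y: 12·x^(−1/2) = p_x/p_y.
Solve: √x = 12·p_y/p_x, so x*(p_x,p_y) = (12·p_y/p_x)², and y* = (I − p_x·x*)/p_y.
Plugging in: x* = (12·1/37.28)² = 0.1036, y* = 90.1373.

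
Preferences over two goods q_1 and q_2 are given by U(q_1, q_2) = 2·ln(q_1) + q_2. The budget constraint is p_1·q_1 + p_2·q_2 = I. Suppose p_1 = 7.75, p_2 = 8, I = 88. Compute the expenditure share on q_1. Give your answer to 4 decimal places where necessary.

share on q_1 = 0.1818

Set MRS = p_1/p_2: (2/q_1)/1 = p_1/p_2.
So q_1*(p_1,p_2) = 2·p_2/p_1, independent of income; and q_2* = (I − 2·p_2)/p_2.
At the given prices: q_1* = 2·8/7.75 = 2.0645, and q_2* = 9.
Expenditure on q_1: 7.75·2.0645 = 16; share = 0.1818.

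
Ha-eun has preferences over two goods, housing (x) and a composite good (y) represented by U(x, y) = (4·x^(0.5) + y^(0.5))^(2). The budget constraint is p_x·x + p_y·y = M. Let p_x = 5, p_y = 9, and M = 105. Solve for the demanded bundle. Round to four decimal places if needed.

x* = 20.2953, y* = 0.3915

MRS = MU_x/MU_y = 4·(y/x)^(0.5). Set equal to p_x/p_y.
Hence y/x = ((1/4)·p_x/p_y)^(1/(0.5)), i.e. raised to the 2 power.
With the ratio pinned down, the budget gives x* = M/(p_x + p_y·(y/x)) and y* = (y/x)·x*.
Numerically y/x = 0.01929, so x* = 105/(5 + 9·0.01929) = 20.2953 and y* = 0.01929·20.2953 = 0.3915.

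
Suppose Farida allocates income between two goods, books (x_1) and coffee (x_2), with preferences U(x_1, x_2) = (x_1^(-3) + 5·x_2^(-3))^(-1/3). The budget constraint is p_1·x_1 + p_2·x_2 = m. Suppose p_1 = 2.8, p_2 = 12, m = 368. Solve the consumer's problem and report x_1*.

x_1* = 24.0972

With the ratio pinned down, the budget gives x_1* = m/(p_1 + p_2·(x_2/x_1)) and x_2* = (x_2/x_1)·x_1*.
Numerically x_2/x_1 = 1.03929, so x_1* = 368/(2.8 + 12·1.03929) = 24.0972.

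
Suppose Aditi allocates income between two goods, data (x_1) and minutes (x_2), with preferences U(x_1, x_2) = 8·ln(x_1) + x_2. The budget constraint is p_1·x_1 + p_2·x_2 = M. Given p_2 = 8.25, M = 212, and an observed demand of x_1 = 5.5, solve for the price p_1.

Set MRS = p_1/p_2: (8/x_1)/1 = p_1/p_2.
So x_1*(p_1,p_2) = 8·p_2/p_1, independent of income; and x_2* = (M − 8·p_2)/p_2.
Set x_1* = 5.5 in the demand function and solve for p_1: p_1 = 12.

p_1 = 12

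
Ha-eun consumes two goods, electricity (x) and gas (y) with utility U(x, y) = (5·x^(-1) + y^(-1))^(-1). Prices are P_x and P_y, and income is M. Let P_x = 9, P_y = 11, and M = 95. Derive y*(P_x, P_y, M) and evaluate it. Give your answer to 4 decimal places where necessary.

From the CES first-order condition, 5·(y/x)^(2) = P_x/P_y.
Hence y/x = ((1/5)·P_x/P_y)^(1/(2)), i.e. raised to the 0.5 power.
With the ratio pinned down, the budget gives x* = M/(P_x + P_y·(y/x)) and y* = (y/x)·x*.
Numerically y/x = 0.40452, so x* = 95/(9 + 11·0.40452) = 7.0633 and y* = 0.40452·7.0633 = 2.8573.

y* = 2.8573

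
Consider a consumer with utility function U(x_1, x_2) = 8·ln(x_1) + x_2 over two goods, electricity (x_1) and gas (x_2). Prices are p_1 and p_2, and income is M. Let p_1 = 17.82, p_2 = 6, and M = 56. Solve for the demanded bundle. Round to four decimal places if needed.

x_1* = 2.6936, x_2* = 1.3333

At the given prices: x_1* = 8·6/17.82 = 2.6936, and x_2* = 1.3333.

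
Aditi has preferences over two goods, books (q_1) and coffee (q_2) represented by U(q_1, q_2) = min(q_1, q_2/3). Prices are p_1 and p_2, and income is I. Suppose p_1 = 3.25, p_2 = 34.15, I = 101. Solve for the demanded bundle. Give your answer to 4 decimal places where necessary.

Leontief preferences: the optimum is at the kink where q_1/1 = q_2/3, i.e. q_2 = 3·q_1.
Budget: p_1·q_1 + p_2·3·q_1 = I, so (p_1 + 3·p_2)·q_1 = I.
Demand: q_1*(p_1,p_2,I) = I/(p_1 + 3·p_2), q_2* = 3·I/(p_1 + 3·p_2).
Here 3.25 + 3·34.15 = 105.7, giving q_1* = 0.9555 and q_2* = 2.8666.

q_1* = 0.9555, q_2* = 2.8666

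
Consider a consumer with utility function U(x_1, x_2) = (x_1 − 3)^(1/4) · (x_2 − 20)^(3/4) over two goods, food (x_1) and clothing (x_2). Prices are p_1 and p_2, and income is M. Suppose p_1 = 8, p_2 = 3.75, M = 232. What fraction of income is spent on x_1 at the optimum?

This is Cobb-Douglas in (x_1−3, x_2−20): tangency gives 0.25·p_2·(x_2−20) = 0.75·p_1·(x_1−3).
Substituting into the budget: x_1* = 3 + 0.25·(M − 3·p_1 − 20·p_2)/p_1, and x_2* = 20 + 0.75·(…)/p_2.
Discretionary income = 232 − 3·8 − 20·3.75 = 133; x_1* = 3 + 0.25·133/8 = 7.1562; x_2* = 20 + 0.75·133/3.75 = 46.6.
Expenditure on x_1: 8·7.1562 = 57.25; share = 0.2468.

share on x_1 = 0.2468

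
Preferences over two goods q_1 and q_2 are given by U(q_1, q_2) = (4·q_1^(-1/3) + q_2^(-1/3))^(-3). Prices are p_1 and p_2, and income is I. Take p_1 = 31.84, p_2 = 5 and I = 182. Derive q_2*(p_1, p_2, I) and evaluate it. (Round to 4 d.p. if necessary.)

From the CES first-order condition, 4·(q_2/q_1)^(4/3) = p_1/p_2.
Solve for the ratio: q_2/q_1 = [(1/4)·p_1/p_2]^(0.75).
With the ratio pinned down, the budget gives q_1* = I/(p_1 + p_2·(q_2/q_1)) and q_2* = (q_2/q_1)·q_1*.
Numerically q_2/q_1 = 1.417285, so q_1* = 182/(31.84 + 5·1.417285) = 4.6755 and q_2* = 1.417285·4.6755 = 6.6265.

q_2* = 6.6265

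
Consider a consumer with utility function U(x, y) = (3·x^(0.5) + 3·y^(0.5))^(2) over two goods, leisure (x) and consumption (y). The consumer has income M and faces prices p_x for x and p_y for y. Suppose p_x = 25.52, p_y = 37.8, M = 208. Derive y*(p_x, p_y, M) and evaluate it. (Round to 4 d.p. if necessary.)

y* = 2.2177

With the ratio pinned down, the budget gives x* = M/(p_x + p_y·(y/x)) and y* = (y/x)·x*.
Numerically y/x = 0.455804, so x* = 208/(25.52 + 37.8·0.455804) = 4.8656 and y* = 0.455804·4.8656 = 2.2177.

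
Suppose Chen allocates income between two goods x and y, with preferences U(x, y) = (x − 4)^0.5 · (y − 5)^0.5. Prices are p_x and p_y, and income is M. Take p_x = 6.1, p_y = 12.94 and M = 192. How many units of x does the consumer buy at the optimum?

x* = 12.4344

MRS = (y−5)/(x−4). Tangency with p_x/p_y gives y−5 = (p_x/p_y)·(x−4).
After buying the subsistence bundle (4, 5), a share 0.5 of the remaining income goes to x: x* = 4 + 0.5·(M − 4p_x − 5p_y)/p_x.
Discretionary income = 192 − 4·6.1 − 5·12.94 = 102.9; x* = 4 + 0.5·102.9/6.1 = 12.4344.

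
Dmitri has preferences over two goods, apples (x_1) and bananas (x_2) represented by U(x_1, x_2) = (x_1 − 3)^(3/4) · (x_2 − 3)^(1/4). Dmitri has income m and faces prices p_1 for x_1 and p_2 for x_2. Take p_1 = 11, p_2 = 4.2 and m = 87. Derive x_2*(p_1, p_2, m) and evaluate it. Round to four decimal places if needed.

x_2* = 5.4643

This is Cobb-Douglas in (x_1−3, x_2−3): tangency gives 0.75·p_2·(x_2−3) = 0.25·p_1·(x_1−3).
Substituting into the budget: x_1* = 3 + 0.75·(m − 3·p_1 − 3·p_2)/p_1, and x_2* = 3 + 0.25·(…)/p_2.
Discretionary income = 87 − 3·11 − 3·4.2 = 41.4; x_2* = 3 + 0.25·41.4/4.2 = 5.4643.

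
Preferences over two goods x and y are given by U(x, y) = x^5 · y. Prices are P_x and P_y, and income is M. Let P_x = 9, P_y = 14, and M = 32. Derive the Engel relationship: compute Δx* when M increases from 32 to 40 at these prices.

Δx* = 0.7407

The MRS is 5·y/x. Set MRS = P_x/P_y.
Rearranging, P_y·y = (1/5)·P_x·x. Substituting into the budget gives P_x·x·(1 + (1/5)) = M.
Demand: x*(P_x,P_y,M) = 5/6·M/P_x and y* = 1/6·M/P_y.
At P_x=9, P_y=14, M=32: x* = 5/6·32/9 = 2.963.
At M' = 40: x* = 3.7037. Change: 3.7037 − 2.963 = 0.7407.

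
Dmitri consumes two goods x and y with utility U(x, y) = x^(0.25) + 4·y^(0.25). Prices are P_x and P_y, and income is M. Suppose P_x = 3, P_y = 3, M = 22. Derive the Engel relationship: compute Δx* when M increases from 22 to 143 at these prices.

From the CES first-order condition, (1/4)·(y/x)^(0.75) = P_x/P_y.
Solve for the ratio: y/x = [4·P_x/P_y]^(4/3).
Substitute y = (y/x)·x into the budget: x* = M/(P_x + P_y·(y/x)).
Numerically y/x = 6.349604, so x* = 22/(3 + 3·6.349604) = 0.9978.
At M' = 143: x* = 6.4856. Change: 6.4856 − 0.9978 = 5.4878.

Δx* = 5.4878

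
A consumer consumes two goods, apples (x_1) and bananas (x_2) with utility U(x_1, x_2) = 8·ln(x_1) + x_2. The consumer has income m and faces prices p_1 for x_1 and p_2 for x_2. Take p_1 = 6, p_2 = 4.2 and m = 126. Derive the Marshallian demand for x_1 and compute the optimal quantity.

x_1* = 5.6

MU_x_1 = 8/x_1, MU_x_2 = 1. Tangency: 8/x_1 = p_1/p_2.
So x_1*(p_1,p_2) = 8·p_2/p_1, independent of income; and x_2* = (m − 8·p_2)/p_2.
At the given prices: x_1* = 8·4.2/6 = 5.6.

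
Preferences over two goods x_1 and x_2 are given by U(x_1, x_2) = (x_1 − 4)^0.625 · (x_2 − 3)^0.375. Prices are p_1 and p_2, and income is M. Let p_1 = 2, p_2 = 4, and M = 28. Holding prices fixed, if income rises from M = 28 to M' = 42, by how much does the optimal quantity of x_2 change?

This is Cobb-Douglas in (x_1−4, x_2−3): tangency gives 0.625·p_2·(x_2−3) = 0.375·p_1·(x_1−4).
After buying the subsistence bundle (4, 3), a share 0.625 of the remaining income goes to x_1: x_1* = 4 + 0.625·(M − 4p_1 − 3p_2)/p_1.
Discretionary income = 28 − 4·2 − 3·4 = 8; x_2* = 3 + 0.375·8/4 = 3.75.
At M' = 42: x_2* = 5.0625. Change: 5.0625 − 3.75 = 1.3125.

Δx_2* = 1.3125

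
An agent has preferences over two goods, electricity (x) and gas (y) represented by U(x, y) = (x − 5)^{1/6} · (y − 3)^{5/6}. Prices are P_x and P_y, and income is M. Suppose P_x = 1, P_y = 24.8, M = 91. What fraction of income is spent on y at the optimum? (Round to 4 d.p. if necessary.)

This is Cobb-Douglas in (x−5, y−3): tangency gives 1/6·P_y·(y−3) = 5/6·P_x·(x−5).
After buying the subsistence bundle (5, 3), a share 1/6 of the remaining income goes to x: x* = 5 + 1/6·(M − 5P_x − 3P_y)/P_x.
Discretionary income = 91 − 5·1 − 3·24.8 = 11.6; x* = 5 + 1/6·11.6/1 = 6.9333; y* = 3 + 5/6·11.6/24.8 = 3.3898.
Expenditure on y: 24.8·3.3898 = 84.0667; share = 0.9238.

share on y = 0.9238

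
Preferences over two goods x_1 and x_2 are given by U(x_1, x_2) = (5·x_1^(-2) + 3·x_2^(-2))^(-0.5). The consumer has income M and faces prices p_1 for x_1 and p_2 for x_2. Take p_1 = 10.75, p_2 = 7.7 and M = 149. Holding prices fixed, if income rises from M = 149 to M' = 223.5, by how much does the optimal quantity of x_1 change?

From the CES first-order condition, (5/3)·(x_2/x_1)^(3) = p_1/p_2.
Solve for the ratio: x_2/x_1 = [(3/5)·p_1/p_2]^(1/3).
With the ratio pinned down, the budget gives x_1* = M/(p_1 + p_2·(x_2/x_1)) and x_2* = (x_2/x_1)·x_1*.
Numerically x_2/x_1 = 0.942663, so x_1* = 149/(10.75 + 7.7·0.942663) = 8.2739.
At M' = 223.5: x_1* = 12.4108. Change: 12.4108 − 8.2739 = 4.1369.

Δx_1* = 4.1369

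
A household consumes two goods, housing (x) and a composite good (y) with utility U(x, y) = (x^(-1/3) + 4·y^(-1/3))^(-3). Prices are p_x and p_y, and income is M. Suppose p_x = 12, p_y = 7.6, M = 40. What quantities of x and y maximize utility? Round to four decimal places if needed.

MRS = MU_x/MU_y = (1/4)·(y/x)^(4/3). Set equal to p_x/p_y.
Hence y/x = (4·p_x/p_y)^(1/(4/3)), i.e. raised to the 0.75 power.
With the ratio pinned down, the budget gives x* = M/(p_x + p_y·(y/x)) and y* = (y/x)·x*.
Numerically y/x = 3.984013, so x* = 40/(12 + 7.6·3.984013) = 0.9461 and y* = 3.984013·0.9461 = 3.7693.

x* = 0.9461, y* = 3.7693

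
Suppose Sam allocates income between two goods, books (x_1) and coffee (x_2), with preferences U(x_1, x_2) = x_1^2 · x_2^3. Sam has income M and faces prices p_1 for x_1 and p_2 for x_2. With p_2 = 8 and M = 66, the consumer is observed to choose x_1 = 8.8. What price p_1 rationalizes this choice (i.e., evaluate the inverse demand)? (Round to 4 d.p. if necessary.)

p_1 = 3

MU_x_1/MU_x_2 = (2·x_2)/(3·x_1); tangency sets this equal to p_1/p_2.
So 2·p_2·x_2 = 3·p_1·x_1; combined with the budget, a share 0.4 of income goes to x_1.
Demand: x_1*(p_1,p_2,M) = 0.4·M/p_1 and x_2* = 0.6·M/p_2.
Set x_1* = 8.8 in the demand function and solve for p_1: p_1 = 3.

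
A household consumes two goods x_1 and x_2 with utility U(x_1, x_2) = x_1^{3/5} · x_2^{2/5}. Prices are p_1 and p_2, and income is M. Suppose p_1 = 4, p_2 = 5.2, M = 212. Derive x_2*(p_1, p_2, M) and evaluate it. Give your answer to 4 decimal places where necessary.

x_2* = 16.3077

Demand: x_1*(p_1,p_2,M) = 0.6·M/p_1 and x_2* = 0.4·M/p_2.
At p_1=4, p_2=5.2, M=212: x_2* = 0.4·212/5.2 = 16.3077.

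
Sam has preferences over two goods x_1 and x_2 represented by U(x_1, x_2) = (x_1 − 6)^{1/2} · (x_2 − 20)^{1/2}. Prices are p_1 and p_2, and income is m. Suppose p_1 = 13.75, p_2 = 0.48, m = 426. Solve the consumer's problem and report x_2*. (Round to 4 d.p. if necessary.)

Discretionary income = 426 − 6·13.75 − 20·0.48 = 333.9; x_2* = 20 + 0.5·333.9/0.48 = 367.8125.

x_2* = 367.8125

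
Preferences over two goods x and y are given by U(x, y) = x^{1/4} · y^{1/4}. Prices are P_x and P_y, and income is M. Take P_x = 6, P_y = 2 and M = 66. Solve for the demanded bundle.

Tangency: MRS = y/x = P_x/P_y.
So 0.25·P_y·y = 0.25·P_x·x; combined with the budget, a share 0.5 of income goes to x.
Demand: x*(P_x,P_y,M) = 0.5·M/P_x and y* = 0.5·M/P_y.
At P_x=6, P_y=2, M=66: x* = 0.5·66/6 = 5.5, y* = 16.5.

x* = 5.5, y* = 16.5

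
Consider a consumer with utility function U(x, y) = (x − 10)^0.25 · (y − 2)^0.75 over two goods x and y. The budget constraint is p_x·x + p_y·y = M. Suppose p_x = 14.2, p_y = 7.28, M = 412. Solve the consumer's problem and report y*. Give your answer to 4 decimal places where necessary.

y* = 28.3159

This is Cobb-Douglas in (x−10, y−2): tangency gives 0.25·p_y·(y−2) = 0.75·p_x·(x−10).
Substituting into the budget: x* = 10 + 0.25·(M − 10·p_x − 2·p_y)/p_x, and y* = 2 + 0.75·(…)/p_y.
Discretionary income = 412 − 10·14.2 − 2·7.28 = 255.44; y* = 2 + 0.75·255.44/7.28 = 28.3159.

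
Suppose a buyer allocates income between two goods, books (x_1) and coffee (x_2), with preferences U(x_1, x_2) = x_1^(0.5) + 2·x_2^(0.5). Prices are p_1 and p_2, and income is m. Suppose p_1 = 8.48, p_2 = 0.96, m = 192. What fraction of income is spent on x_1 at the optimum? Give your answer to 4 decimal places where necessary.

share on x_1 = 0.0275

From the CES first-order condition, (1/2)·(x_2/x_1)^(0.5) = p_1/p_2.
Solve for the ratio: x_2/x_1 = [2·p_1/p_2]^(2).
Substitute x_2 = (x_2/x_1)·x_1 into the budget: x_1* = m/(p_1 + p_2·(x_2/x_1)).
Numerically x_2/x_1 = 312.111111, so x_1* = 192/(8.48 + 0.96·312.111111) = 0.6232 and x_2* = 312.111111·0.6232 = 194.4954.
Expenditure on x_1: 8.48·0.6232 = 5.2844; share = 0.0275.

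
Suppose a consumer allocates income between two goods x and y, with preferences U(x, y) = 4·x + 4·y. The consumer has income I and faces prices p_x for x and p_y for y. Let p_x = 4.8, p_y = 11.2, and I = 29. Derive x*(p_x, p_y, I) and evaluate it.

Perfect substitutes: compare marginal utility per dollar. 4/p_x vs 4/p_y → 0.8333 vs 0.3571.
x gives more utility per dollar, so spend all income on x: x* = I/p_x, y* = 0.
Numerically: x* = 6.0417, y* = 0.

x* = 6.0417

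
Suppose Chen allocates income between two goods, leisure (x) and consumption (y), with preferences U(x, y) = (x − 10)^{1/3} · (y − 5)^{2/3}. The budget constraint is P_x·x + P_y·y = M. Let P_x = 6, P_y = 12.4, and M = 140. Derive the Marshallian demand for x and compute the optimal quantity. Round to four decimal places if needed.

Let x' = x−10, y' = y−5. MRS = (1/2)·y'/x' = P_x/P_y.
Substituting into the budget: x* = 10 + 1/3·(M − 10·P_x − 5·P_y)/P_x, and y* = 5 + 2/3·(…)/P_y.
Discretionary income = 140 − 10·6 − 5·12.4 = 18; x* = 10 + 1/3·18/6 = 11.

x* = 11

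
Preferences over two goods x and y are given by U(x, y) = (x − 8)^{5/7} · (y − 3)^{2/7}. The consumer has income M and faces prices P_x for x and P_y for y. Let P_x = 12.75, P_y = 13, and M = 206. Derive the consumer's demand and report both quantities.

x* = 11.6415, y* = 4.4286

This is Cobb-Douglas in (x−8, y−3): tangency gives 5/7·P_y·(y−3) = 2/7·P_x·(x−8).
After buying the subsistence bundle (8, 3), a share 5/7 of the remaining income goes to x: x* = 8 + 5/7·(M − 8P_x − 3P_y)/P_x.
Discretionary income = 206 − 8·12.75 − 3·13 = 65; x* = 8 + 5/7·65/12.75 = 11.6415; y* = 3 + 2/7·65/13 = 4.4286.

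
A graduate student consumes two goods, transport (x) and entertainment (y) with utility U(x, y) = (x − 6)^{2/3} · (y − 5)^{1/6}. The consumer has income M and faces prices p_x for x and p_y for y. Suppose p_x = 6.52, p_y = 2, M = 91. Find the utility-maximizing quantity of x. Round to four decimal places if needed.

Discretionary income = 91 − 6·6.52 − 5·2 = 41.88; x* = 6 + 0.8·41.88/6.52 = 11.1387.

x* = 11.1387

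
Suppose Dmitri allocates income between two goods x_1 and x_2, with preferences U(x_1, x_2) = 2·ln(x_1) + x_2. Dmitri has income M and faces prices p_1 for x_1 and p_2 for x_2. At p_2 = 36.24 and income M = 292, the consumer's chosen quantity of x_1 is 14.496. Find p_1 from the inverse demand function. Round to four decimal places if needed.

p_1 = 5

Set MRS = p_1/p_2: (2/x_1)/1 = p_1/p_2.
So x_1*(p_1,p_2) = 2·p_2/p_1, independent of income; and x_2* = (M − 2·p_2)/p_2.
Set x_1* = 14.496 in the demand function and solve for p_1: p_1 = 5.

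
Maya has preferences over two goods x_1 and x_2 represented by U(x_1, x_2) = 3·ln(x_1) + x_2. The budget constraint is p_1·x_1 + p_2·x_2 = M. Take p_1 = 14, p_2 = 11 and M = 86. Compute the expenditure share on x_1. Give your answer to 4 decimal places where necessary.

So x_1*(p_1,p_2) = 3·p_2/p_1, independent of income; and x_2* = (M − 3·p_2)/p_2.
At the given prices: x_1* = 3·11/14 = 2.3571, and x_2* = 4.8182.
Expenditure on x_1: 14·2.3571 = 33; share = 0.3837.

share on x_1 = 0.3837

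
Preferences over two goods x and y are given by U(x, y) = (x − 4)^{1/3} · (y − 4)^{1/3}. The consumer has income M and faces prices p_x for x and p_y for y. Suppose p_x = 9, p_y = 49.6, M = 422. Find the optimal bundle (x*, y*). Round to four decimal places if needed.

x* = 14.4222, y* = 5.8911

This is Cobb-Douglas in (x−4, y−4): tangency gives 1/3·p_y·(y−4) = 1/3·p_x·(x−4).
After buying the subsistence bundle (4, 4), a share 0.5 of the remaining income goes to x: x* = 4 + 0.5·(M − 4p_x − 4p_y)/p_x.
Discretionary income = 422 − 4·9 − 4·49.6 = 187.6; x* = 4 + 0.5·187.6/9 = 14.4222; y* = 4 + 0.5·187.6/49.6 = 5.8911.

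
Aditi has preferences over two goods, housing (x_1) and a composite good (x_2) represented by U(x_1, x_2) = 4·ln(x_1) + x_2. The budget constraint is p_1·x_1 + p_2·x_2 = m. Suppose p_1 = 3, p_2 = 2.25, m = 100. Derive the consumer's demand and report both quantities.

x_1* = 3, x_2* = 40.4444

So x_1*(p_1,p_2) = 4·p_2/p_1, independent of income; and x_2* = (m − 4·p_2)/p_2.
At the given prices: x_1* = 4·2.25/3 = 3, and x_2* = 40.4444.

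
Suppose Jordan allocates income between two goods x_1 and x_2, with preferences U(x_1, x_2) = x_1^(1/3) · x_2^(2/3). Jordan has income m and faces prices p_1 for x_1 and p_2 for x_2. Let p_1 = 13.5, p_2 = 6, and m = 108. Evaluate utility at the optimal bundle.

V = 7.2685

MU_x_1/MU_x_2 = (1/3·x_2)/(2/3·x_1); tangency sets this equal to p_1/p_2.
So 1/3·p_2·x_2 = 2/3·p_1·x_1; combined with the budget, a share 1/3 of income goes to x_1.
Demand: x_1*(p_1,p_2,m) = 1/3·m/p_1 and x_2* = 2/3·m/p_2.
At p_1=13.5, p_2=6, m=108: x_1* = 1/3·108/13.5 = 2.6667, x_2* = 12.
Utility at the optimum: U(2.6667, 12) = 7.2685.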